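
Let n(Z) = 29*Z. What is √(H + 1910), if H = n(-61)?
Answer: √141 ≈ 11.874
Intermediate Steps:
H = -1769 (H = 29*(-61) = -1769)
√(H + 1910) = √(-1769 + 1910) = √141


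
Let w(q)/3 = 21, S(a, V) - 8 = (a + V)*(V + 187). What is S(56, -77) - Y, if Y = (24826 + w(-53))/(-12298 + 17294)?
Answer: -11525681/4996 ≈ -2307.0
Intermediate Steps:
S(a, V) = 8 + (187 + V)*(V + a) (S(a, V) = 8 + (a + V)*(V + 187) = 8 + (V + a)*(187 + V) = 8 + (187 + V)*(V + a))
w(q) = 63 (w(q) = 3*21 = 63)
Y = 24889/4996 (Y = (24826 + 63)/(-12298 + 17294) = 24889/4996 ≈ 4.9818)
S(56, -77) - Y = (8 + (-77)² + 187*(-77) + 187*56 - 77*56) - 1*24889/4996 = (8 + 5929 - 14399 + 10472 - 4312) - 24889/4996 = -2302 - 24889/4996 = -11525681/4996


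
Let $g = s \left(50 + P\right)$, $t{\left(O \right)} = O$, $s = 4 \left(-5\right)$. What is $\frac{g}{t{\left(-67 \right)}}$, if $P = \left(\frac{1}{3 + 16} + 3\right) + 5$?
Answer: $\frac{22060}{1273} \approx 17.329$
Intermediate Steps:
$s = -20$
$P = \frac{153}{19}$ ($P = \left(\frac{1}{19} + 3\right) + 5 = \frac{58}{19} + 5 = \frac{153}{19} \approx 8.0526$)
$g = - \frac{22060}{19}$ ($g = - 20 \left(50 + \frac{153}{19}\right) = \left(-20\right) \frac{1103}{19} = - \frac{22060}{19} \approx -1161.1$)
$\frac{g}{t{\left(-67 \right)}} = - \frac{22060}{19 \left(-67\right)} = \left(- \frac{22060}{19}\right) \left(- \frac{1}{67}\right) = \frac{22060}{1273}$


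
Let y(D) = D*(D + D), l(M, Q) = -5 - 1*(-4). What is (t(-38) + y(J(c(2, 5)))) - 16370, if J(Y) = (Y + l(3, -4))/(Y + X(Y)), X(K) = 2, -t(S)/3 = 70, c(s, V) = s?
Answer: -132639/8 ≈ -16580.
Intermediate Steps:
t(S) = -210 (t(S) = -3*70 = -210)
l(M, Q) = -1 (l(M, Q) = -5 + 4 = -1)
J(Y) = (-1 + Y)/(2 + Y) (J(Y) = (Y - 1)/(Y + 2) = (-1 + Y)/(2 + Y))
y(D) = 2*D² (y(D) = D*(2*D) = 2*D²)
(t(-38) + y(J(c(2, 5)))) - 16370 = (-210 + 2*((-1 + 2)/(2 + 2))²) - 16370 = (-210 + 2*(1/4)²) - 16370 = (-210 + 2*((¼)*1)²) - 16370 = (-210 + 2*(¼)²) - 16370 = (-210 + 2*(1/16)) - 16370 = (-210 + ⅛) - 16370 = -1679/8 - 16370 = -132639/8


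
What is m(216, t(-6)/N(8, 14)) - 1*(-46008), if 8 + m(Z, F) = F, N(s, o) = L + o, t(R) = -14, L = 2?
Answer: 367993/8 ≈ 45999.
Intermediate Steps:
N(s, o) = 2 + o
m(Z, F) = -8 + F
m(216, t(-6)/N(8, 14)) - 1*(-46008) = (-8 - 14/(2 + 14)) - 1*(-46008) = (-8 - 14/16) + 46008 = (-8 - 14*1/16) + 46008 = (-8 - 7/8) + 46008 = -71/8 + 46008 = 367993/8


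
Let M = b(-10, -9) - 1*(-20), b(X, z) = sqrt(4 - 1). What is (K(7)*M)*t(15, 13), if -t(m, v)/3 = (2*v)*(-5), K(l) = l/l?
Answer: 7800 + 390*sqrt(3) ≈ 8475.5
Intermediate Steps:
b(X, z) = sqrt(3)
K(l) = 1
t(m, v) = 30*v (t(m, v) = -3*2*v*(-5) = -(-30)*v = 30*v)
M = 20 + sqrt(3) (M = sqrt(3) - 1*(-20) = sqrt(3) + 20 = 20 + sqrt(3) ≈ 21.732)
(K(7)*M)*t(15, 13) = (1*(20 + sqrt(3)))*(30*13) = (20 + sqrt(3))*390 = 7800 + 390*sqrt(3)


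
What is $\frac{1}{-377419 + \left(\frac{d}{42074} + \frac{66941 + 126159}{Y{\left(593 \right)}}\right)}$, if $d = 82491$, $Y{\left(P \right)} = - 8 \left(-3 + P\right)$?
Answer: $- \frac{4964732}{1873977565005} \approx -2.6493 \cdot 10^{-6}$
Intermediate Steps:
$Y{\left(P \right)} = 24 - 8 P$
$\frac{1}{-377419 + \left(\frac{d}{42074} + \frac{66941 + 126159}{Y{\left(593 \right)}}\right)} = \frac{1}{-377419 + \left(\frac{82491}{42074} + \frac{66941 + 126159}{24 - 4744}\right)} = \frac{1}{-377419 + \left(82491 \cdot \frac{1}{42074} + \frac{193100}{24 - 4744}\right)} = \frac{1}{-377419 + \left(\frac{82491}{42074} + \frac{193100}{-4720}\right)} = \frac{1}{-377419 + \left(\frac{82491}{42074} + 193100 \left(- \frac{1}{4720}\right)\right)} = \frac{1}{-377419 + \left(\frac{82491}{42074} - \frac{9655}{236}\right)} = \frac{1}{-377419 - \frac{193378297}{4964732}} = \frac{1}{- \frac{1873977565005}{4964732}} = - \frac{4964732}{1873977565005}$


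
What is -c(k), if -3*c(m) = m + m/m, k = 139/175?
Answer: 314/525 ≈ 0.59809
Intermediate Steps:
k = 139/175 (k = 139*(1/175) = 139/175 ≈ 0.79429)
c(m) = -1/3 - m/3 (c(m) = -(m + m/m)/3 = -(m + 1)/3 = -(1 + m)/3 = -1/3 - m/3)
-c(k) = -(-1/3 - 1/3*139/175) = -(-1/3 - 139/525) = -1*(-314/525) = 314/525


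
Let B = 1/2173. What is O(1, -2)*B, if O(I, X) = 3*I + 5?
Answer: 8/2173 ≈ 0.0036815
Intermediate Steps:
O(I, X) = 5 + 3*I
B = 1/2173 ≈ 0.00046019
O(1, -2)*B = (5 + 3*1)*(1/2173) = (5 + 3)*(1/2173) = 8*(1/2173) = 8/2173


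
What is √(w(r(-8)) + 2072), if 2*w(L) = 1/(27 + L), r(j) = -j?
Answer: √10152870/70 ≈ 45.519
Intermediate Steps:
w(L) = 1/(2*(27 + L))
√(w(r(-8)) + 2072) = √(1/(2*(27 - 1*(-8))) + 2072) = √(1/(2*(27 + 8)) + 2072) = √((½)/35 + 2072) = √((½)*(1/35) + 2072) = √(1/70 + 2072) = √(145041/70) = √10152870/70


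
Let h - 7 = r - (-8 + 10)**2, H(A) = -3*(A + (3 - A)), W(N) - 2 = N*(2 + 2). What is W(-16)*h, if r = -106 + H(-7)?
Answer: 6944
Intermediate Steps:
W(N) = 2 + 4*N (W(N) = 2 + N*(2 + 2) = 2 + N*4 = 2 + 4*N)
H(A) = -9 (H(A) = -3*3 = -9)
r = -115 (r = -106 - 9 = -115)
h = -112 (h = 7 + (-115 - (-8 + 10)**2) = 7 + (-115 - 1*2**2) = 7 + (-115 - 1*4) = 7 + (-115 - 4) = 7 - 119 = -112)
W(-16)*h = (2 + 4*(-16))*(-112) = (2 - 64)*(-112) = -62*(-112) = 6944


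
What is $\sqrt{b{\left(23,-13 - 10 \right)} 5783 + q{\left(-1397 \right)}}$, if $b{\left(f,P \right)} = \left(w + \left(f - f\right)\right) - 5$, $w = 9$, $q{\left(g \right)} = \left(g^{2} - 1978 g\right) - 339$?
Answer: $2 \sqrt{1184417} \approx 2176.6$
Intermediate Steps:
$q{\left(g \right)} = -339 + g^{2} - 1978 g$
$b{\left(f,P \right)} = 4$ ($b{\left(f,P \right)} = \left(9 + \left(f - f\right)\right) - 5 = \left(9 + 0\right) - 5 = 9 - 5 = 4$)
$\sqrt{b{\left(23,-13 - 10 \right)} 5783 + q{\left(-1397 \right)}} = \sqrt{4 \cdot 5783 - \left(-2762927 - 1951609\right)} = \sqrt{23132 + \left(-339 + 1951609 + 2763266\right)} = \sqrt{23132 + 4714536} = \sqrt{4737668} = 2 \sqrt{1184417}$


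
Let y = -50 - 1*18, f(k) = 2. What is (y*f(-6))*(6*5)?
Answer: -4080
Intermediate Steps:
y = -68 (y = -50 - 18 = -68)
(y*f(-6))*(6*5) = (-68*2)*(6*5) = -136*30 = -4080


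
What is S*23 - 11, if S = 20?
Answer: 449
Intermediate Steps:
S*23 - 11 = 20*23 - 11 = 460 - 11 = 449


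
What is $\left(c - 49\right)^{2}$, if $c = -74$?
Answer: $15129$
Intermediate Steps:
$\left(c - 49\right)^{2} = \left(-74 - 49\right)^{2} = \left(-123\right)^{2} = 15129$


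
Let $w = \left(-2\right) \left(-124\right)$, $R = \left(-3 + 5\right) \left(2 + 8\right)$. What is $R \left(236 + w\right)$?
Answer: $9680$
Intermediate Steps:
$R = 20$ ($R = 2 \cdot 10 = 20$)
$w = 248$
$R \left(236 + w\right) = 20 \left(236 + 248\right) = 20 \cdot 484 = 9680$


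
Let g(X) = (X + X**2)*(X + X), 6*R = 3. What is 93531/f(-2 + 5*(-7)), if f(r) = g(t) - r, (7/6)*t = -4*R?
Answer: 32081133/11251 ≈ 2851.4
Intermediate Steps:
R = 1/2 (R = (1/6)*3 = 1/2 ≈ 0.50000)
t = -12/7 (t = 6*(-4*1/2)/7 = (6/7)*(-2) = -12/7 ≈ -1.7143)
g(X) = 2*X*(X + X**2) (g(X) = (X + X**2)*(2*X) = 2*X*(X + X**2))
f(r) = -1440/343 - r (f(r) = 2*(-12/7)**2*(1 - 12/7) - r = 2*(144/49)*(-5/7) - r = -1440/343 - r)
93531/f(-2 + 5*(-7)) = 93531/(-1440/343 - (-2 + 5*(-7))) = 93531/(-1440/343 - (-2 - 35)) = 93531/(-1440/343 - 1*(-37)) = 93531/(-1440/343 + 37) = 93531/(11251/343) = 93531*(343/11251) = 32081133/11251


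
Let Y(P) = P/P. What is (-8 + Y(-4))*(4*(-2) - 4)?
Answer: 84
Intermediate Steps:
Y(P) = 1
(-8 + Y(-4))*(4*(-2) - 4) = (-8 + 1)*(4*(-2) - 4) = -7*(-8 - 4) = -7*(-12) = 84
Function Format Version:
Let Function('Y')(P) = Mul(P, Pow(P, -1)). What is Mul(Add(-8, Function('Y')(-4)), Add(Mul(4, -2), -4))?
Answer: 84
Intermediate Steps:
Function('Y')(P) = 1
Mul(Add(-8, Function('Y')(-4)), Add(Mul(4, -2), -4)) = Mul(Add(-8, 1), Add(Mul(4, -2), -4)) = Mul(-7, Add(-8, -4)) = Mul(-7, -12) = 84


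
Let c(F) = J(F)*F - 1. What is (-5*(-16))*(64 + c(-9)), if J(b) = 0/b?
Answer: 5040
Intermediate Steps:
J(b) = 0
c(F) = -1 (c(F) = 0*F - 1 = 0 - 1 = -1)
(-5*(-16))*(64 + c(-9)) = (-5*(-16))*(64 - 1) = 80*63 = 5040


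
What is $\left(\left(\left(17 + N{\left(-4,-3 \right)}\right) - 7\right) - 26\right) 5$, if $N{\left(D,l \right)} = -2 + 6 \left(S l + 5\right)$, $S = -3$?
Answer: $330$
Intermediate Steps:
$N{\left(D,l \right)} = 28 - 18 l$ ($N{\left(D,l \right)} = -2 + 6 \left(- 3 l + 5\right) = -2 + 6 \left(5 - 3 l\right) = -2 - \left(-30 + 18 l\right) = 28 - 18 l$)
$\left(\left(\left(17 + N{\left(-4,-3 \right)}\right) - 7\right) - 26\right) 5 = \left(\left(\left(17 + \left(28 - -54\right)\right) - 7\right) - 26\right) 5 = \left(\left(\left(17 + \left(28 + 54\right)\right) - 7\right) - 26\right) 5 = \left(\left(\left(17 + 82\right) - 7\right) - 26\right) 5 = \left(\left(99 - 7\right) - 26\right) 5 = \left(92 - 26\right) 5 = 66 \cdot 5 = 330$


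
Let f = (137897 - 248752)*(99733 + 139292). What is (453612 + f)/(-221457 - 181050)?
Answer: 8832220921/134169 ≈ 65829.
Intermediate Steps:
f = -26497116375 (f = -110855*239025 = -26497116375)
(453612 + f)/(-221457 - 181050) = (453612 - 26497116375)/(-221457 - 181050) = -26496662763/(-402507) = -26496662763*(-1/402507) = 8832220921/134169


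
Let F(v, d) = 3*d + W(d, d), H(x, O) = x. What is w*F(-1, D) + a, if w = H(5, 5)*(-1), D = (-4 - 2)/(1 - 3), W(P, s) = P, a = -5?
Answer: -65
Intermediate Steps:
D = 3 (D = -6/(-2) = -6*(-½) = 3)
F(v, d) = 4*d (F(v, d) = 3*d + d = 4*d)
w = -5 (w = 5*(-1) = -5)
w*F(-1, D) + a = -20*3 - 5 = -5*12 - 5 = -60 - 5 = -65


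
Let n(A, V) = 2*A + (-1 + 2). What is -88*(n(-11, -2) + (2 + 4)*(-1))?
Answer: 2376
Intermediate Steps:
n(A, V) = 1 + 2*A (n(A, V) = 2*A + 1 = 1 + 2*A)
-88*(n(-11, -2) + (2 + 4)*(-1)) = -88*((1 + 2*(-11)) + (2 + 4)*(-1)) = -88*((1 - 22) + 6*(-1)) = -88*(-21 - 6) = -88*(-27) = 2376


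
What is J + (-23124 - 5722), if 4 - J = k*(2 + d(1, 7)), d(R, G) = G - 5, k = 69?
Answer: -29118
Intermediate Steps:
d(R, G) = -5 + G
J = -272 (J = 4 - 69*(2 + (-5 + 7)) = 4 - 69*(2 + 2) = 4 - 69*4 = 4 - 1*276 = 4 - 276 = -272)
J + (-23124 - 5722) = -272 + (-23124 - 5722) = -272 - 28846 = -29118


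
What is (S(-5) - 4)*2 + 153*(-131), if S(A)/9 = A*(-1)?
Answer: -19961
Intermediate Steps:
S(A) = -9*A (S(A) = 9*(A*(-1)) = 9*(-A) = -9*A)
(S(-5) - 4)*2 + 153*(-131) = (-9*(-5) - 4)*2 + 153*(-131) = (45 - 4)*2 - 20043 = 41*2 - 20043 = 82 - 20043 = -19961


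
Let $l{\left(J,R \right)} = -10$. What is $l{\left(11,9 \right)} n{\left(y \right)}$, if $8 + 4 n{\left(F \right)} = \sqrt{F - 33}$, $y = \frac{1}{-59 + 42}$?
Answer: $20 - \frac{5 i \sqrt{9554}}{34} \approx 20.0 - 14.374 i$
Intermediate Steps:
$y = - \frac{1}{17}$ ($y = \frac{1}{-17} = - \frac{1}{17} \approx -0.058824$)
$n{\left(F \right)} = -2 + \frac{\sqrt{-33 + F}}{4}$ ($n{\left(F \right)} = -2 + \frac{\sqrt{F - 33}}{4} = -2 + \frac{\sqrt{-33 + F}}{4}$)
$l{\left(11,9 \right)} n{\left(y \right)} = - 10 \left(-2 + \frac{\sqrt{-33 - \frac{1}{17}}}{4}\right) = - 10 \left(-2 + \frac{\sqrt{- \frac{562}{17}}}{4}\right) = - 10 \left(-2 + \frac{\frac{1}{17} i \sqrt{9554}}{4}\right) = - 10 \left(-2 + \frac{i \sqrt{9554}}{68}\right) = 20 - \frac{5 i \sqrt{9554}}{34}$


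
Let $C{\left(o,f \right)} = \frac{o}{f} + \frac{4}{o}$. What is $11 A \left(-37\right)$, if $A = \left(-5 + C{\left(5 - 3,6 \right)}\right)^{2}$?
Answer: $- \frac{26048}{9} \approx -2894.2$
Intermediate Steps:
$C{\left(o,f \right)} = \frac{4}{o} + \frac{o}{f}$
$A = \frac{64}{9}$ ($A = \left(-5 + \left(\frac{4}{5 - 3} + \frac{5 - 3}{6}\right)\right)^{2} = \left(-5 + \left(\frac{4}{2} + 2 \cdot \frac{1}{6}\right)\right)^{2} = \left(-5 + \left(4 \cdot \frac{1}{2} + \frac{1}{3}\right)\right)^{2} = \left(-5 + \left(2 + \frac{1}{3}\right)\right)^{2} = \left(-5 + \frac{7}{3}\right)^{2} = \left(- \frac{8}{3}\right)^{2} = \frac{64}{9} \approx 7.1111$)
$11 A \left(-37\right) = 11 \cdot \frac{64}{9} \left(-37\right) = \frac{704}{9} \left(-37\right) = - \frac{26048}{9}$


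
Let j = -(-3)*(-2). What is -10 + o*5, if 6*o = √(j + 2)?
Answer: -10 + 5*I/3 ≈ -10.0 + 1.6667*I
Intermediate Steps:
j = -6 (j = -1*6 = -6)
o = I/3 (o = √(-6 + 2)/6 = √(-4)/6 = (2*I)/6 = I/3 ≈ 0.33333*I)
-10 + o*5 = -10 + (I/3)*5 = -10 + 5*I/3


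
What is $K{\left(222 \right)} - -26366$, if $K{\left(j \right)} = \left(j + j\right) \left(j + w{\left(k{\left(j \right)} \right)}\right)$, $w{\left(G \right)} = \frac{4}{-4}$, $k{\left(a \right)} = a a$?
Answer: $124490$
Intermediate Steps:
$k{\left(a \right)} = a^{2}$
$w{\left(G \right)} = -1$ ($w{\left(G \right)} = 4 \left(- \frac{1}{4}\right) = -1$)
$K{\left(j \right)} = 2 j \left(-1 + j\right)$ ($K{\left(j \right)} = \left(j + j\right) \left(j - 1\right) = 2 j \left(-1 + j\right)$)
$K{\left(222 \right)} - -26366 = 2 \cdot 222 \left(-1 + 222\right) - -26366 = 2 \cdot 222 \cdot 221 + 26366 = 98124 + 26366 = 124490$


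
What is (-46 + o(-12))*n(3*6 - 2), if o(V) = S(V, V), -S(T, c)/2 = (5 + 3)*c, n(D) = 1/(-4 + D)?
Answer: 73/6 ≈ 12.167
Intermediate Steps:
S(T, c) = -16*c (S(T, c) = -2*(5 + 3)*c = -16*c)
o(V) = -16*V
(-46 + o(-12))*n(3*6 - 2) = (-46 - 16*(-12))/(-4 + (3*6 - 2)) = (-46 + 192)/(-4 + (18 - 2)) = 146/(-4 + 16) = 146/12 = 146*(1/12) = 73/6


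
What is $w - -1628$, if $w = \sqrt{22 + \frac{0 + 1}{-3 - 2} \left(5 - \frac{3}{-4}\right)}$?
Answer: $1628 + \frac{\sqrt{2085}}{10} \approx 1632.6$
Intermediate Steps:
$w = \frac{\sqrt{2085}}{10}$ ($w = \sqrt{22 + 1 \frac{1}{-5} \left(5 - - \frac{3}{4}\right)} = \sqrt{22 + 1 \left(- \frac{1}{5}\right) \left(5 + \frac{3}{4}\right)} = \sqrt{22 - \frac{23}{20}} = \sqrt{\frac{417}{20}} = \frac{\sqrt{2085}}{10} \approx 4.5662$)
$w - -1628 = \frac{\sqrt{2085}}{10} - -1628 = \frac{\sqrt{2085}}{10} + 1628 = 1628 + \frac{\sqrt{2085}}{10}$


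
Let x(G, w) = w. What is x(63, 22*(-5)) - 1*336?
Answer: -446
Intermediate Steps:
x(63, 22*(-5)) - 1*336 = 22*(-5) - 1*336 = -110 - 336 = -446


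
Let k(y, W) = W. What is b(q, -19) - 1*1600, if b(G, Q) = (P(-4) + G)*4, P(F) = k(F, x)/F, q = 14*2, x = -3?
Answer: -1485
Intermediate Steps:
q = 28
P(F) = -3/F
b(G, Q) = 3 + 4*G (b(G, Q) = (-3/(-4) + G)*4 = (-3*(-¼) + G)*4 = (¾ + G)*4 = 3 + 4*G)
b(q, -19) - 1*1600 = (3 + 4*28) - 1*1600 = (3 + 112) - 1600 = 115 - 1600 = -1485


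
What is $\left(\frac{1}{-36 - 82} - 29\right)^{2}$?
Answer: $\frac{11716929}{13924} \approx 841.49$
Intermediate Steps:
$\left(\frac{1}{-36 - 82} - 29\right)^{2} = \left(\frac{1}{-118} - 29\right)^{2} = \left(- \frac{1}{118} - 29\right)^{2} = \left(- \frac{3423}{118}\right)^{2} = \frac{11716929}{13924}$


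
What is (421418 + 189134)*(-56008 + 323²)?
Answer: 29502483192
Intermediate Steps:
(421418 + 189134)*(-56008 + 323²) = 610552*(-56008 + 104329) = 610552*48321 = 29502483192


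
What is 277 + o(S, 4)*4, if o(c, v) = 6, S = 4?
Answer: 301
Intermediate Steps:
277 + o(S, 4)*4 = 277 + 6*4 = 277 + 24 = 301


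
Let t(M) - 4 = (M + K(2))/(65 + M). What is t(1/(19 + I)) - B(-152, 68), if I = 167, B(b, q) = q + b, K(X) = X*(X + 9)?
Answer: 1068101/12091 ≈ 88.339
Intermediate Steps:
K(X) = X*(9 + X)
B(b, q) = b + q
t(M) = 4 + (22 + M)/(65 + M) (t(M) = 4 + (M + 2*(9 + 2))/(65 + M) = 4 + (M + 2*11)/(65 + M) = 4 + (M + 22)/(65 + M) = 4 + (22 + M)/(65 + M))
t(1/(19 + I)) - B(-152, 68) = (282 + 5/(19 + 167))/(65 + 1/(19 + 167)) - (-152 + 68) = (282 + 5/186)/(65 + 1/186) - 1*(-84) = (282 + 5*(1/186))/(65 + 1/186) + 84 = (282 + 5/186)/(12091/186) + 84 = (186/12091)*(52457/186) + 84 = 52457/12091 + 84 = 1068101/12091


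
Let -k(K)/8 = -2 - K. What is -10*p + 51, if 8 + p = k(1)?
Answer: -109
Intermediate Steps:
k(K) = 16 + 8*K (k(K) = -8*(-2 - K) = 16 + 8*K)
p = 16 (p = -8 + (16 + 8*1) = -8 + (16 + 8) = -8 + 24 = 16)
-10*p + 51 = -10*16 + 51 = -160 + 51 = -109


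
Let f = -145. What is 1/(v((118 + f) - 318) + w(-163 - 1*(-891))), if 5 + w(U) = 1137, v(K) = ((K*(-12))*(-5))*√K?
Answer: 283/36957582856 + 5175*I*√345/36957582856 ≈ 7.6574e-9 + 2.6009e-6*I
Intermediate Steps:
v(K) = 60*K^(3/2) (v(K) = (-12*K*(-5))*√K = (60*K)*√K = 60*K^(3/2))
w(U) = 1132 (w(U) = -5 + 1137 = 1132)
1/(v((118 + f) - 318) + w(-163 - 1*(-891))) = 1/(60*((118 - 145) - 318)^(3/2) + 1132) = 1/(60*(-27 - 318)^(3/2) + 1132) = 1/(60*(-345)^(3/2) + 1132) = 1/(60*(-345*I*√345) + 1132) = 1/(-20700*I*√345 + 1132) = 1/(1132 - 20700*I*√345)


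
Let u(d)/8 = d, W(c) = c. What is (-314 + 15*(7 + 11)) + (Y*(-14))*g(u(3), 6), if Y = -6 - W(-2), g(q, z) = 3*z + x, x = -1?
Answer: 908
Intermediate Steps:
u(d) = 8*d
g(q, z) = -1 + 3*z (g(q, z) = 3*z - 1 = -1 + 3*z)
Y = -4 (Y = -6 - 1*(-2) = -6 + 2 = -4)
(-314 + 15*(7 + 11)) + (Y*(-14))*g(u(3), 6) = (-314 + 15*(7 + 11)) + (-4*(-14))*(-1 + 3*6) = (-314 + 15*18) + 56*(-1 + 18) = (-314 + 270) + 56*17 = -44 + 952 = 908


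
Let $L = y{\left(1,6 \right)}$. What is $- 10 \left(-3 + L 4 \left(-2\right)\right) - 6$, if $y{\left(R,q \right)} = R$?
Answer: $104$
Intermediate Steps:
$L = 1$
$- 10 \left(-3 + L 4 \left(-2\right)\right) - 6 = - 10 \left(-3 + 1 \cdot 4 \left(-2\right)\right) - 6 = - 10 \left(-3 + 1 \left(-8\right)\right) - 6 = - 10 \left(-3 - 8\right) - 6 = \left(-10\right) \left(-11\right) - 6 = 110 - 6 = 104$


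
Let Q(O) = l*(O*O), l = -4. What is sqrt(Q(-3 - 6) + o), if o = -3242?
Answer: I*sqrt(3566) ≈ 59.716*I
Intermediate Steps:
Q(O) = -4*O**2 (Q(O) = -4*O*O = -4*O**2)
sqrt(Q(-3 - 6) + o) = sqrt(-4*(-3 - 6)**2 - 3242) = sqrt(-4*(-9)**2 - 3242) = sqrt(-4*81 - 3242) = sqrt(-324 - 3242) = sqrt(-3566) = I*sqrt(3566)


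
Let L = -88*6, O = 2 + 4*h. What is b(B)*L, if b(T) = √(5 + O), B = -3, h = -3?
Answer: -528*I*√5 ≈ -1180.6*I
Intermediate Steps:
O = -10 (O = 2 + 4*(-3) = 2 - 12 = -10)
b(T) = I*√5 (b(T) = √(5 - 10) = √(-5) = I*√5)
L = -528
b(B)*L = (I*√5)*(-528) = -528*I*√5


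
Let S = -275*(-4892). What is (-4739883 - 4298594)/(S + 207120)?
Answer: -9038477/1552420 ≈ -5.8222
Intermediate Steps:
S = 1345300
(-4739883 - 4298594)/(S + 207120) = (-4739883 - 4298594)/(1345300 + 207120) = -9038477/1552420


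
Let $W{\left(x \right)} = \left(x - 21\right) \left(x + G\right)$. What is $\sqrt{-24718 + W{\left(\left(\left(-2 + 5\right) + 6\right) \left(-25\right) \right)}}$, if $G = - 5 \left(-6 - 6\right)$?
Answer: $16 \sqrt{62} \approx 125.98$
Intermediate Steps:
$G = 60$ ($G = \left(-5\right) \left(-12\right) = 60$)
$W{\left(x \right)} = \left(-21 + x\right) \left(60 + x\right)$ ($W{\left(x \right)} = \left(x - 21\right) \left(x + 60\right) = \left(-21 + x\right) \left(60 + x\right)$)
$\sqrt{-24718 + W{\left(\left(\left(-2 + 5\right) + 6\right) \left(-25\right) \right)}} = \sqrt{-24718 + \left(-1260 + \left(\left(\left(-2 + 5\right) + 6\right) \left(-25\right)\right)^{2} + 39 \left(\left(-2 + 5\right) + 6\right) \left(-25\right)\right)} = \sqrt{-24718 + \left(-1260 + \left(\left(3 + 6\right) \left(-25\right)\right)^{2} + 39 \left(3 + 6\right) \left(-25\right)\right)} = \sqrt{-24718 + \left(-1260 + \left(9 \left(-25\right)\right)^{2} + 39 \cdot 9 \left(-25\right)\right)} = \sqrt{-24718 + \left(-1260 + \left(-225\right)^{2} + 39 \left(-225\right)\right)} = \sqrt{-24718 - -40590} = \sqrt{-24718 + 40590} = \sqrt{15872} = 16 \sqrt{62}$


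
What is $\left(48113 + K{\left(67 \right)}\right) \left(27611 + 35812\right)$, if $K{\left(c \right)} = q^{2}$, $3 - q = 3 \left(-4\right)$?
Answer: $3065740974$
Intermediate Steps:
$q = 15$ ($q = 3 - 3 \left(-4\right) = 3 - -12 = 3 + 12 = 15$)
$K{\left(c \right)} = 225$ ($K{\left(c \right)} = 15^{2} = 225$)
$\left(48113 + K{\left(67 \right)}\right) \left(27611 + 35812\right) = \left(48113 + 225\right) \left(27611 + 35812\right) = 48338 \cdot 63423 = 3065740974$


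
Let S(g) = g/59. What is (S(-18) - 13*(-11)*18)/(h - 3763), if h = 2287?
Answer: -4218/2419 ≈ -1.7437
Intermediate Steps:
S(g) = g/59 (S(g) = g*(1/59) = g/59)
(S(-18) - 13*(-11)*18)/(h - 3763) = ((1/59)*(-18) - 13*(-11)*18)/(2287 - 3763) = (-18/59 + 143*18)/(-1476) = (-18/59 + 2574)*(-1/1476) = (151848/59)*(-1/1476) = -4218/2419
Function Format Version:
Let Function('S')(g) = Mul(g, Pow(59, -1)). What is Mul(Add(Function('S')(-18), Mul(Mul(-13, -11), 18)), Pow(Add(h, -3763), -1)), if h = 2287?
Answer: Rational(-4218, 2419) ≈ -1.7437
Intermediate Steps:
Function('S')(g) = Mul(Rational(1, 59), g) (Function('S')(g) = Mul(g, Rational(1, 59)) = Mul(Rational(1, 59), g))
Mul(Add(Function('S')(-18), Mul(Mul(-13, -11), 18)), Pow(Add(h, -3763), -1)) = Mul(Add(Mul(Rational(1, 59), -18), Mul(Mul(-13, -11), 18)), Pow(Add(2287, -3763), -1)) = Mul(Add(Rational(-18, 59), Mul(143, 18)), Pow(-1476, -1)) = Mul(Add(Rational(-18, 59), 2574), Rational(-1, 1476)) = Mul(Rational(151848, 59), Rational(-1, 1476)) = Rational(-4218, 2419)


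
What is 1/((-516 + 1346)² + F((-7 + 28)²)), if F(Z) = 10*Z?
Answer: 1/693310 ≈ 1.4424e-6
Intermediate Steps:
1/((-516 + 1346)² + F((-7 + 28)²)) = 1/((-516 + 1346)² + 10*(-7 + 28)²) = 1/(830² + 10*21²) = 1/(688900 + 10*441) = 1/(688900 + 4410) = 1/693310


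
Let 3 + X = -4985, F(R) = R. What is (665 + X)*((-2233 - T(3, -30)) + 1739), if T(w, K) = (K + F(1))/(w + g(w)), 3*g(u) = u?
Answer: 8416881/4 ≈ 2.1042e+6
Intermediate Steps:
g(u) = u/3
X = -4988 (X = -3 - 4985 = -4988)
T(w, K) = 3*(1 + K)/(4*w) (T(w, K) = (K + 1)/(w + w/3) = (1 + K)/((4*w/3)) = (1 + K)*(3/(4*w)) = 3*(1 + K)/(4*w))
(665 + X)*((-2233 - T(3, -30)) + 1739) = (665 - 4988)*((-2233 - 3*(1 - 30)/(4*3)) + 1739) = -4323*((-2233 - 3*(-29)/(4*3)) + 1739) = -4323*((-2233 - 1*(-29/4)) + 1739) = -4323*((-2233 + 29/4) + 1739) = -4323*(-8903/4 + 1739) = -4323*(-1947/4) = 8416881/4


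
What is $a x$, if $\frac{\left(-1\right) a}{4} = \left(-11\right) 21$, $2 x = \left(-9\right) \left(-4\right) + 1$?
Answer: $17094$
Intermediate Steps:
$x = \frac{37}{2}$ ($x = \frac{\left(-9\right) \left(-4\right) + 1}{2} = \frac{36 + 1}{2} = \frac{1}{2} \cdot 37 = \frac{37}{2} \approx 18.5$)
$a = 924$ ($a = - 4 \left(\left(-11\right) 21\right) = \left(-4\right) \left(-231\right) = 924$)
$a x = 924 \cdot \frac{37}{2} = 17094$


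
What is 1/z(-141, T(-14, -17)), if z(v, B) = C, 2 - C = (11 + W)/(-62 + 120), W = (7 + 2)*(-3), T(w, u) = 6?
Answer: 29/66 ≈ 0.43939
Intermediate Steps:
W = -27 (W = 9*(-3) = -27)
C = 66/29 (C = 2 - (11 - 27)/(-62 + 120) = 2 - (-16)/58 = 2 - 1*(-8/29) = 2 + 8/29 = 66/29 ≈ 2.2759)
z(v, B) = 66/29
1/z(-141, T(-14, -17)) = 1/(66/29) = 29/66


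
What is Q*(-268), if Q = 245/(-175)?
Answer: 1876/5 ≈ 375.20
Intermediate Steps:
Q = -7/5 (Q = 245*(-1/175) = -7/5 ≈ -1.4000)
Q*(-268) = -7/5*(-268) = 1876/5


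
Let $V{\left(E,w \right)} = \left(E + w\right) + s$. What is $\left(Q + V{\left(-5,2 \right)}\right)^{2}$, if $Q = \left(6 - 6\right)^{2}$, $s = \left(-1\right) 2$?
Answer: $25$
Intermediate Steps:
$s = -2$
$V{\left(E,w \right)} = -2 + E + w$ ($V{\left(E,w \right)} = \left(E + w\right) - 2 = -2 + E + w$)
$Q = 0$ ($Q = 0^{2} = 0$)
$\left(Q + V{\left(-5,2 \right)}\right)^{2} = \left(0 - 5\right)^{2} = \left(-5\right)^{2} = 25$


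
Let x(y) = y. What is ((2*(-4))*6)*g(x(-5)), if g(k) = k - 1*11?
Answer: 768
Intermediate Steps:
g(k) = -11 + k (g(k) = k - 11 = -11 + k)
((2*(-4))*6)*g(x(-5)) = ((2*(-4))*6)*(-11 - 5) = -8*6*(-16) = -48*(-16) = 768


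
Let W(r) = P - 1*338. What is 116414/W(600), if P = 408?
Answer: 58207/35 ≈ 1663.1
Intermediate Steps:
W(r) = 70 (W(r) = 408 - 1*338 = 408 - 338 = 70)
116414/W(600) = 116414/70 = 116414*(1/70) = 58207/35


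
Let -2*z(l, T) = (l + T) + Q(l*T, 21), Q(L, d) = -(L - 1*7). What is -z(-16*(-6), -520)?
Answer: 49503/2 ≈ 24752.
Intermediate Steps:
Q(L, d) = 7 - L (Q(L, d) = -(L - 7) = -(-7 + L) = 7 - L)
z(l, T) = -7/2 - T/2 - l/2 + T*l/2 (z(l, T) = -((l + T) + (7 - l*T))/2 = -((T + l) + (7 - T*l))/2 = -(7 + T + l - T*l)/2 = -7/2 - T/2 - l/2 + T*l/2)
-z(-16*(-6), -520) = -(-7/2 - ½*(-520) - (-8)*(-6) + (½)*(-520)*(-16*(-6))) = -(-7/2 + 260 - ½*96 + (½)*(-520)*96) = -(-7/2 + 260 - 48 - 24960) = -1*(-49503/2) = 49503/2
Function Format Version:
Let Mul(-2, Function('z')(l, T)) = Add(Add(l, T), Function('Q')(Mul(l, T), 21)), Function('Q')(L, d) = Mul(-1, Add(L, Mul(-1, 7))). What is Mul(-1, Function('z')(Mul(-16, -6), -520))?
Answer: Rational(49503, 2) ≈ 24752.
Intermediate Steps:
Function('Q')(L, d) = Add(7, Mul(-1, L)) (Function('Q')(L, d) = Mul(-1, Add(L, -7)) = Mul(-1, Add(-7, L)) = Add(7, Mul(-1, L)))
Function('z')(l, T) = Add(Rational(-7, 2), Mul(Rational(-1, 2), T), Mul(Rational(-1, 2), l), Mul(Rational(1, 2), T, l)) (Function('z')(l, T) = Mul(Rational(-1, 2), Add(Add(l, T), Add(7, Mul(-1, Mul(l, T))))) = Mul(Rational(-1, 2), Add(Add(T, l), Add(7, Mul(-1, Mul(T, l))))) = Mul(Rational(-1, 2), Add(Add(T, l), Add(7, Mul(-1, T, l)))) = Mul(Rational(-1, 2), Add(7, T, l, Mul(-1, T, l))) = Add(Rational(-7, 2), Mul(Rational(-1, 2), T), Mul(Rational(-1, 2), l), Mul(Rational(1, 2), T, l)))
Mul(-1, Function('z')(Mul(-16, -6), -520)) = Mul(-1, Add(Rational(-7, 2), Mul(Rational(-1, 2), -520), Mul(Rational(-1, 2), Mul(-16, -6)), Mul(Rational(1, 2), -520, Mul(-16, -6)))) = Mul(-1, Add(Rational(-7, 2), 260, Mul(Rational(-1, 2), 96), Mul(Rational(1, 2), -520, 96))) = Mul(-1, Add(Rational(-7, 2), 260, -48, -24960)) = Mul(-1, Rational(-49503, 2)) = Rational(49503, 2)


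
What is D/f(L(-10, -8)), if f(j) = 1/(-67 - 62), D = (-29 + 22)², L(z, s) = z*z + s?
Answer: -6321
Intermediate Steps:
L(z, s) = s + z² (L(z, s) = z² + s = s + z²)
D = 49 (D = (-7)² = 49)
f(j) = -1/129 (f(j) = 1/(-129) = -1/129)
D/f(L(-10, -8)) = 49/(-1/129) = 49*(-129) = -6321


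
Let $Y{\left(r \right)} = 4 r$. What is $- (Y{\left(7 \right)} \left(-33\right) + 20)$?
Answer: $904$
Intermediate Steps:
$- (Y{\left(7 \right)} \left(-33\right) + 20) = - (4 \cdot 7 \left(-33\right) + 20) = - (28 \left(-33\right) + 20) = - (-924 + 20) = \left(-1\right) \left(-904\right) = 904$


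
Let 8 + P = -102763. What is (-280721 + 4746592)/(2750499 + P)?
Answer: 4465871/2647728 ≈ 1.6867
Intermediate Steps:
P = -102771 (P = -8 - 102763 = -102771)
(-280721 + 4746592)/(2750499 + P) = (-280721 + 4746592)/(2750499 - 102771) = 4465871/2647728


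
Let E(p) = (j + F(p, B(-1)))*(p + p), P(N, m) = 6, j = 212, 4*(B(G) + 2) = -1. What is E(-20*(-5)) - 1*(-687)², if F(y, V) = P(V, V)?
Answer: -428369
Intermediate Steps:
B(G) = -9/4 (B(G) = -2 + (¼)*(-1) = -2 - ¼ = -9/4)
F(y, V) = 6
E(p) = 436*p (E(p) = (212 + 6)*(p + p) = 218*(2*p) = 436*p)
E(-20*(-5)) - 1*(-687)² = 436*(-20*(-5)) - 1*(-687)² = 436*100 - 1*471969 = 43600 - 471969 = -428369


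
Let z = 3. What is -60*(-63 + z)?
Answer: 3600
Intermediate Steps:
-60*(-63 + z) = -60*(-63 + 3) = -60*(-60) = 3600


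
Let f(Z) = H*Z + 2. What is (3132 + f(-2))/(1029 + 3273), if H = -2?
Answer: 523/717 ≈ 0.72943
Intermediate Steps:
f(Z) = 2 - 2*Z (f(Z) = -2*Z + 2 = 2 - 2*Z)
(3132 + f(-2))/(1029 + 3273) = (3132 + (2 - 2*(-2)))/(1029 + 3273) = (3132 + (2 + 4))/4302 = (3132 + 6)*(1/4302) = 3138*(1/4302) = 523/717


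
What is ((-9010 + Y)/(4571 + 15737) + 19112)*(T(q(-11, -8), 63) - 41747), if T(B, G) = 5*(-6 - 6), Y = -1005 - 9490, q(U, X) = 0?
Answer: -16225588972737/20308 ≈ -7.9897e+8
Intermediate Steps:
Y = -10495
T(B, G) = -60 (T(B, G) = 5*(-12) = -60)
((-9010 + Y)/(4571 + 15737) + 19112)*(T(q(-11, -8), 63) - 41747) = ((-9010 - 10495)/(4571 + 15737) + 19112)*(-60 - 41747) = (-19505/20308 + 19112)*(-41807) = (388106991/20308)*(-41807) = -16225588972737/20308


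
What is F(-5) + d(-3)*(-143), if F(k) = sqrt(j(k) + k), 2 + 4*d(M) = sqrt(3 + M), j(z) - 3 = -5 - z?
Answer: 143/2 + I*sqrt(2) ≈ 71.5 + 1.4142*I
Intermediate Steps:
j(z) = -2 - z (j(z) = 3 + (-5 - z) = -2 - z)
d(M) = -1/2 + sqrt(3 + M)/4
F(k) = I*sqrt(2) (F(k) = sqrt((-2 - k) + k) = sqrt(-2) = I*sqrt(2))
F(-5) + d(-3)*(-143) = I*sqrt(2) + (-1/2 + sqrt(3 - 3)/4)*(-143) = I*sqrt(2) + (-1/2 + sqrt(0)/4)*(-143) = I*sqrt(2) + (-1/2 + (1/4)*0)*(-143) = I*sqrt(2) + (-1/2 + 0)*(-143) = I*sqrt(2) - 1/2*(-143) = I*sqrt(2) + 143/2 = 143/2 + I*sqrt(2)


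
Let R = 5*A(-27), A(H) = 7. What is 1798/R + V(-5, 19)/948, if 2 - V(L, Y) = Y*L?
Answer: 1707899/33180 ≈ 51.474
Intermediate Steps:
R = 35 (R = 5*7 = 35)
V(L, Y) = 2 - L*Y (V(L, Y) = 2 - Y*L = 2 - L*Y)
1798/R + V(-5, 19)/948 = 1798/35 + (2 - 1*(-5)*19)/948 = 1798*(1/35) + (2 + 95)*(1/948) = 1798/35 + 97*(1/948) = 1798/35 + 97/948 = 1707899/33180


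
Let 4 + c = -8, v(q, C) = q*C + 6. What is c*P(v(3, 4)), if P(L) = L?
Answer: -216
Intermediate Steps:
v(q, C) = 6 + C*q (v(q, C) = C*q + 6 = 6 + C*q)
c = -12 (c = -4 - 8 = -12)
c*P(v(3, 4)) = -12*(6 + 4*3) = -12*(6 + 12) = -12*18 = -216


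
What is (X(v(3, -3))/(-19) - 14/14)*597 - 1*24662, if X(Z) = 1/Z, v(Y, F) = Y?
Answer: -480120/19 ≈ -25269.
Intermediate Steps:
(X(v(3, -3))/(-19) - 14/14)*597 - 1*24662 = (1/(3*(-19)) - 14/14)*597 - 1*24662 = ((⅓)*(-1/19) - 14*1/14)*597 - 24662 = (-1/57 - 1)*597 - 24662 = -58/57*597 - 24662 = -11542/19 - 24662 = -480120/19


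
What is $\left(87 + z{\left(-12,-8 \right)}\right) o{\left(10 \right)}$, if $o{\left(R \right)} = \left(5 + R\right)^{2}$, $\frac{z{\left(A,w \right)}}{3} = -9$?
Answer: $13500$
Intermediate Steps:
$z{\left(A,w \right)} = -27$ ($z{\left(A,w \right)} = 3 \left(-9\right) = -27$)
$\left(87 + z{\left(-12,-8 \right)}\right) o{\left(10 \right)} = \left(87 - 27\right) \left(5 + 10\right)^{2} = 60 \cdot 15^{2} = 60 \cdot 225 = 13500$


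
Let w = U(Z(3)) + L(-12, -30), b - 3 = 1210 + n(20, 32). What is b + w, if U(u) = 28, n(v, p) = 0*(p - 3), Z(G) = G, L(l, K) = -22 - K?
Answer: 1249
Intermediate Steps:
n(v, p) = 0 (n(v, p) = 0*(-3 + p) = 0)
b = 1213 (b = 3 + (1210 + 0) = 3 + 1210 = 1213)
w = 36 (w = 28 + (-22 - 1*(-30)) = 28 + (-22 + 30) = 28 + 8 = 36)
b + w = 1213 + 36 = 1249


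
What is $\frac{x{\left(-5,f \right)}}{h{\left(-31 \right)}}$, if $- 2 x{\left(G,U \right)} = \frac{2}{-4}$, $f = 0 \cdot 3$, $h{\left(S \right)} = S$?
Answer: $- \frac{1}{124} \approx -0.0080645$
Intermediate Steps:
$f = 0$
$x{\left(G,U \right)} = \frac{1}{4}$ ($x{\left(G,U \right)} = - \frac{2 \frac{1}{-4}}{2} = - \frac{2 \left(- \frac{1}{4}\right)}{2} = \left(- \frac{1}{2}\right) \left(- \frac{1}{2}\right) = \frac{1}{4}$)
$\frac{x{\left(-5,f \right)}}{h{\left(-31 \right)}} = \frac{1}{4 \left(-31\right)} = \frac{1}{4} \left(- \frac{1}{31}\right) = - \frac{1}{124}$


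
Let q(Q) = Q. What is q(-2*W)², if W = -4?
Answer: 64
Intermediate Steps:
q(-2*W)² = (-2*(-4))² = 8² = 64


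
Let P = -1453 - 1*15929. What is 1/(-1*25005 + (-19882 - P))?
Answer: -1/27505 ≈ -3.6357e-5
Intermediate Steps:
P = -17382 (P = -1453 - 15929 = -17382)
1/(-1*25005 + (-19882 - P)) = 1/(-1*25005 + (-19882 - 1*(-17382))) = 1/(-25005 + (-19882 + 17382)) = 1/(-25005 - 2500) = 1/(-27505) = -1/27505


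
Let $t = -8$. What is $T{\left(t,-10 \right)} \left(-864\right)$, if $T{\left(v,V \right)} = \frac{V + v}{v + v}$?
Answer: $-972$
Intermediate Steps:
$T{\left(v,V \right)} = \frac{V + v}{2 v}$
$T{\left(t,-10 \right)} \left(-864\right) = \frac{-10 - 8}{2 \left(-8\right)} \left(-864\right) = \frac{1}{2} \left(- \frac{1}{8}\right) \left(-18\right) \left(-864\right) = \frac{9}{8} \left(-864\right) = -972$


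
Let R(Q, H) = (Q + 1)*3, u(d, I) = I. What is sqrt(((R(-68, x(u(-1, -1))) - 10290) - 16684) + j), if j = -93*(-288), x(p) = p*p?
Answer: I*sqrt(391) ≈ 19.774*I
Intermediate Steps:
x(p) = p**2
R(Q, H) = 3 + 3*Q (R(Q, H) = (1 + Q)*3 = 3 + 3*Q)
j = 26784
sqrt(((R(-68, x(u(-1, -1))) - 10290) - 16684) + j) = sqrt((((3 + 3*(-68)) - 10290) - 16684) + 26784) = sqrt((((3 - 204) - 10290) - 16684) + 26784) = sqrt(((-201 - 10290) - 16684) + 26784) = sqrt((-10491 - 16684) + 26784) = sqrt(-27175 + 26784) = sqrt(-391) = I*sqrt(391)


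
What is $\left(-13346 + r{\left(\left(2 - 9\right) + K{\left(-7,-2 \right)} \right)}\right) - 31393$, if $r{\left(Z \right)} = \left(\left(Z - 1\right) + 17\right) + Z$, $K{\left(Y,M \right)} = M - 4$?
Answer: $-44749$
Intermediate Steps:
$K{\left(Y,M \right)} = -4 + M$
$r{\left(Z \right)} = 16 + 2 Z$ ($r{\left(Z \right)} = \left(\left(Z - 1\right) + 17\right) + Z = \left(\left(-1 + Z\right) + 17\right) + Z = \left(16 + Z\right) + Z = 16 + 2 Z$)
$\left(-13346 + r{\left(\left(2 - 9\right) + K{\left(-7,-2 \right)} \right)}\right) - 31393 = \left(-13346 + \left(16 + 2 \left(\left(2 - 9\right) - 6\right)\right)\right) - 31393 = \left(-13346 + \left(16 + 2 \left(-7 - 6\right)\right)\right) - 31393 = \left(-13346 + \left(16 + 2 \left(-13\right)\right)\right) - 31393 = \left(-13346 + \left(16 - 26\right)\right) - 31393 = \left(-13346 - 10\right) - 31393 = -13356 - 31393 = -44749$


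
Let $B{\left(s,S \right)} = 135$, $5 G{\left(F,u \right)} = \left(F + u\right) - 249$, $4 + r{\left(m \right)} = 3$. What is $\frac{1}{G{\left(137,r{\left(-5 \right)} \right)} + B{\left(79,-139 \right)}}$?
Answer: $\frac{5}{562} \approx 0.0088968$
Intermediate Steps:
$r{\left(m \right)} = -1$ ($r{\left(m \right)} = -4 + 3 = -1$)
$G{\left(F,u \right)} = - \frac{249}{5} + \frac{F}{5} + \frac{u}{5}$ ($G{\left(F,u \right)} = \frac{\left(F + u\right) - 249}{5} = \frac{-249 + F + u}{5} = - \frac{249}{5} + \frac{F}{5} + \frac{u}{5}$)
$\frac{1}{G{\left(137,r{\left(-5 \right)} \right)} + B{\left(79,-139 \right)}} = \frac{1}{\left(- \frac{249}{5} + \frac{1}{5} \cdot 137 + \frac{1}{5} \left(-1\right)\right) + 135} = \frac{1}{\left(- \frac{249}{5} + \frac{137}{5} - \frac{1}{5}\right) + 135} = \frac{1}{- \frac{113}{5} + 135} = \frac{1}{\frac{562}{5}} = \frac{5}{562}$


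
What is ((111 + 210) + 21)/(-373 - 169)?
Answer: -171/271 ≈ -0.63100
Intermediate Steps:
((111 + 210) + 21)/(-373 - 169) = (321 + 21)/(-542) = 342*(-1/542) = -171/271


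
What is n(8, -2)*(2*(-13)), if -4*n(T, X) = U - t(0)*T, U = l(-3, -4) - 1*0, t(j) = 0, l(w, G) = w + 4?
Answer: 13/2 ≈ 6.5000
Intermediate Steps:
l(w, G) = 4 + w
U = 1 (U = (4 - 3) - 1*0 = 1 + 0 = 1)
n(T, X) = -¼ (n(T, X) = -(1 - 0*T)/4 = -(1 - 1*0)/4 = -(1 + 0)/4 = -¼*1 = -¼)
n(8, -2)*(2*(-13)) = -(-13)/2 = -¼*(-26) = 13/2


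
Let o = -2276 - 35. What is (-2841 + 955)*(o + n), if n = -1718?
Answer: 7598694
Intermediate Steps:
o = -2311
(-2841 + 955)*(o + n) = (-2841 + 955)*(-2311 - 1718) = -1886*(-4029) = 7598694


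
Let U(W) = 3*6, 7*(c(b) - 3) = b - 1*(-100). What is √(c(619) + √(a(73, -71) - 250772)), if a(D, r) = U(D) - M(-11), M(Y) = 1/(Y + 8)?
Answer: √(46620 + 147*I*√2256783)/21 ≈ 17.571 + 14.249*I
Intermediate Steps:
c(b) = 121/7 + b/7 (c(b) = 3 + (b - 1*(-100))/7 = 3 + (b + 100)/7 = 3 + (100 + b)/7 = 3 + (100/7 + b/7) = 121/7 + b/7)
M(Y) = 1/(8 + Y)
U(W) = 18
a(D, r) = 55/3 (a(D, r) = 18 - 1/(8 - 11) = 18 - 1/(-3) = 18 - 1*(-⅓) = 18 + ⅓ = 55/3)
√(c(619) + √(a(73, -71) - 250772)) = √((121/7 + (⅐)*619) + √(55/3 - 250772)) = √((121/7 + 619/7) + √(-752261/3)) = √(740/7 + I*√2256783/3)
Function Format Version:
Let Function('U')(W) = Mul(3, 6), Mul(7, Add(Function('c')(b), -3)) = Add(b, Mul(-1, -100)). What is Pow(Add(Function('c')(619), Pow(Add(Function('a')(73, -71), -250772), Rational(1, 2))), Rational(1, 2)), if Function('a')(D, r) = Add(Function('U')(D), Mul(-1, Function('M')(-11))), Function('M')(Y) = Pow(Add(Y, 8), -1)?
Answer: Mul(Rational(1, 21), Pow(Add(46620, Mul(147, I, Pow(2256783, Rational(1, 2)))), Rational(1, 2))) ≈ Add(17.571, Mul(14.249, I))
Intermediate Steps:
Function('c')(b) = Add(Rational(121, 7), Mul(Rational(1, 7), b)) (Function('c')(b) = Add(3, Mul(Rational(1, 7), Add(b, Mul(-1, -100)))) = Add(3, Mul(Rational(1, 7), Add(b, 100))) = Add(3, Mul(Rational(1, 7), Add(100, b))) = Add(3, Add(Rational(100, 7), Mul(Rational(1, 7), b))) = Add(Rational(121, 7), Mul(Rational(1, 7), b)))
Function('M')(Y) = Pow(Add(8, Y), -1)
Function('U')(W) = 18
Function('a')(D, r) = Rational(55, 3) (Function('a')(D, r) = Add(18, Mul(-1, Pow(Add(8, -11), -1))) = Add(18, Mul(-1, Pow(-3, -1))) = Add(18, Mul(-1, Rational(-1, 3))) = Add(18, Rational(1, 3)) = Rational(55, 3))
Pow(Add(Function('c')(619), Pow(Add(Function('a')(73, -71), -250772), Rational(1, 2))), Rational(1, 2)) = Pow(Add(Add(Rational(121, 7), Mul(Rational(1, 7), 619)), Pow(Add(Rational(55, 3), -250772), Rational(1, 2))), Rational(1, 2)) = Pow(Add(Add(Rational(121, 7), Rational(619, 7)), Pow(Rational(-752261, 3), Rational(1, 2))), Rational(1, 2)) = Pow(Add(Rational(740, 7), Mul(Rational(1, 3), I, Pow(2256783, Rational(1, 2)))), Rational(1, 2))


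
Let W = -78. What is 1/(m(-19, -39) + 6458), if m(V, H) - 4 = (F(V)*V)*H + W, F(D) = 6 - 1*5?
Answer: 1/7125 ≈ 0.00014035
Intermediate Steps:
F(D) = 1 (F(D) = 6 - 5 = 1)
m(V, H) = -74 + H*V (m(V, H) = 4 + ((1*V)*H - 78) = 4 + (V*H - 78) = 4 + (H*V - 78) = 4 + (-78 + H*V) = -74 + H*V)
1/(m(-19, -39) + 6458) = 1/((-74 - 39*(-19)) + 6458) = 1/((-74 + 741) + 6458) = 1/(667 + 6458) = 1/7125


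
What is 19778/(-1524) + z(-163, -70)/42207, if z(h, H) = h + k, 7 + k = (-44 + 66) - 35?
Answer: -139174823/10720578 ≈ -12.982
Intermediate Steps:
k = -20 (k = -7 + ((-44 + 66) - 35) = -7 + (22 - 35) = -7 - 13 = -20)
z(h, H) = -20 + h (z(h, H) = h - 20 = -20 + h)
19778/(-1524) + z(-163, -70)/42207 = 19778/(-1524) + (-20 - 163)/42207 = 19778*(-1/1524) - 183*1/42207 = -9889/762 - 61/14069 = -139174823/10720578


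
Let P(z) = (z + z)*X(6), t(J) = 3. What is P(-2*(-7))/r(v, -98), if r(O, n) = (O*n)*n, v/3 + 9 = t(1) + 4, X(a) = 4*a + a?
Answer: -5/343 ≈ -0.014577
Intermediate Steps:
X(a) = 5*a
v = -6 (v = -27 + 3*(3 + 4) = -27 + 3*7 = -27 + 21 = -6)
P(z) = 60*z (P(z) = (z + z)*(5*6) = (2*z)*30 = 60*z)
r(O, n) = O*n**2
P(-2*(-7))/r(v, -98) = (60*(-2*(-7)))/((-6*(-98)**2)) = (60*14)/((-6*9604)) = 840/(-57624) = 840*(-1/57624) = -5/343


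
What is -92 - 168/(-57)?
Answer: -1692/19 ≈ -89.053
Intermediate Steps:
-92 - 168/(-57) = -92 - 168*(-1/57) = -92 + 56/19 = -1692/19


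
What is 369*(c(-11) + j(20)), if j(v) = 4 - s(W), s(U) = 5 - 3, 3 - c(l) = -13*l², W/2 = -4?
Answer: 582282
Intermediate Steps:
W = -8 (W = 2*(-4) = -8)
c(l) = 3 + 13*l² (c(l) = 3 - (-13)*l² = 3 + 13*l²)
s(U) = 2
j(v) = 2 (j(v) = 4 - 1*2 = 4 - 2 = 2)
369*(c(-11) + j(20)) = 369*((3 + 13*(-11)²) + 2) = 369*((3 + 13*121) + 2) = 369*((3 + 1573) + 2) = 369*(1576 + 2) = 369*1578 = 582282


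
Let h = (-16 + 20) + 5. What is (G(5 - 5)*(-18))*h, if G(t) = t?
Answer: 0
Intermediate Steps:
h = 9 (h = 4 + 5 = 9)
(G(5 - 5)*(-18))*h = ((5 - 5)*(-18))*9 = (0*(-18))*9 = 0*9 = 0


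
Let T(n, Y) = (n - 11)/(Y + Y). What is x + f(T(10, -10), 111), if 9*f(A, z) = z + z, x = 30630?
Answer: 91964/3 ≈ 30655.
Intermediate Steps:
T(n, Y) = (-11 + n)/(2*Y) (T(n, Y) = (-11 + n)/((2*Y)) = (-11 + n)*(1/(2*Y)) = (-11 + n)/(2*Y))
f(A, z) = 2*z/9 (f(A, z) = (z + z)/9 = (2*z)/9 = 2*z/9)
x + f(T(10, -10), 111) = 30630 + (2/9)*111 = 30630 + 74/3 = 91964/3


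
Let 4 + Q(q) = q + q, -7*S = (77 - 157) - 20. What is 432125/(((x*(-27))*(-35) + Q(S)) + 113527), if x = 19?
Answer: 3024875/920546 ≈ 3.2860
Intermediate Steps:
S = 100/7 (S = -((77 - 157) - 20)/7 = -(-80 - 20)/7 = -⅐*(-100) = 100/7 ≈ 14.286)
Q(q) = -4 + 2*q (Q(q) = -4 + (q + q) = -4 + 2*q)
432125/(((x*(-27))*(-35) + Q(S)) + 113527) = 432125/(((19*(-27))*(-35) + (-4 + 2*(100/7))) + 113527) = 432125/((-513*(-35) + (-4 + 200/7)) + 113527) = 432125/((17955 + 172/7) + 113527) = 432125/(125857/7 + 113527) = 432125/(920546/7) = 432125*(7/920546) = 3024875/920546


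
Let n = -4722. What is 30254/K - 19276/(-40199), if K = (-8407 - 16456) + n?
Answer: -10588526/19496515 ≈ -0.54310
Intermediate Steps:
K = -29585 (K = (-8407 - 16456) - 4722 = -24863 - 4722 = -29585)
30254/K - 19276/(-40199) = 30254/(-29585) - 19276/(-40199) = 30254*(-1/29585) - 19276*(-1/40199) = -30254/29585 + 316/659 = -10588526/19496515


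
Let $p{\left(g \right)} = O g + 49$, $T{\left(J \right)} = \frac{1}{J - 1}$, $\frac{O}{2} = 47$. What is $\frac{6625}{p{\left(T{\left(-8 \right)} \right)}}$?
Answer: $\frac{59625}{347} \approx 171.83$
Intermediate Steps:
$O = 94$ ($O = 2 \cdot 47 = 94$)
$T{\left(J \right)} = \frac{1}{-1 + J}$
$p{\left(g \right)} = 49 + 94 g$ ($p{\left(g \right)} = 94 g + 49 = 49 + 94 g$)
$\frac{6625}{p{\left(T{\left(-8 \right)} \right)}} = \frac{6625}{49 + \frac{94}{-1 - 8}} = \frac{6625}{49 + \frac{94}{-9}} = \frac{6625}{49 + 94 \left(- \frac{1}{9}\right)} = \frac{6625}{49 - \frac{94}{9}} = \frac{6625}{\frac{347}{9}} = 6625 \cdot \frac{9}{347} = \frac{59625}{347}$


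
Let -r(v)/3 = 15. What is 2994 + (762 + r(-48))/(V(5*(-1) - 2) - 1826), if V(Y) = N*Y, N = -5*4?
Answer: 1682389/562 ≈ 2993.6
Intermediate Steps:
N = -20
r(v) = -45 (r(v) = -3*15 = -45)
V(Y) = -20*Y
2994 + (762 + r(-48))/(V(5*(-1) - 2) - 1826) = 2994 + (762 - 45)/(-20*(5*(-1) - 2) - 1826) = 2994 + 717/(-20*(-5 - 2) - 1826) = 2994 + 717/(-20*(-7) - 1826) = 2994 + 717/(140 - 1826) = 2994 + 717/(-1686) = 2994 + 717*(-1/1686) = 2994 - 239/562 = 1682389/562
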